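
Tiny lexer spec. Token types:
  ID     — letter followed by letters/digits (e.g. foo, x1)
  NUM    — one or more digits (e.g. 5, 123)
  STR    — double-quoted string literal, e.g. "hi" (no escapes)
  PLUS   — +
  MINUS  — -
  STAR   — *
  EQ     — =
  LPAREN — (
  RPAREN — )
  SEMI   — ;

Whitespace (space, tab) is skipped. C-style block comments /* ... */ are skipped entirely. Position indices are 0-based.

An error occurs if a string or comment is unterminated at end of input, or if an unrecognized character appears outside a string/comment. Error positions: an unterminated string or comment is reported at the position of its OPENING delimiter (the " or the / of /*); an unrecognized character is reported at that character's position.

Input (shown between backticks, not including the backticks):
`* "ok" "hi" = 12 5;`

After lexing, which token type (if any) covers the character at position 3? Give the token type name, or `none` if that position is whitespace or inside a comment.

Answer: STR

Derivation:
pos=0: emit STAR '*'
pos=2: enter STRING mode
pos=2: emit STR "ok" (now at pos=6)
pos=7: enter STRING mode
pos=7: emit STR "hi" (now at pos=11)
pos=12: emit EQ '='
pos=14: emit NUM '12' (now at pos=16)
pos=17: emit NUM '5' (now at pos=18)
pos=18: emit SEMI ';'
DONE. 7 tokens: [STAR, STR, STR, EQ, NUM, NUM, SEMI]
Position 3: char is 'o' -> STR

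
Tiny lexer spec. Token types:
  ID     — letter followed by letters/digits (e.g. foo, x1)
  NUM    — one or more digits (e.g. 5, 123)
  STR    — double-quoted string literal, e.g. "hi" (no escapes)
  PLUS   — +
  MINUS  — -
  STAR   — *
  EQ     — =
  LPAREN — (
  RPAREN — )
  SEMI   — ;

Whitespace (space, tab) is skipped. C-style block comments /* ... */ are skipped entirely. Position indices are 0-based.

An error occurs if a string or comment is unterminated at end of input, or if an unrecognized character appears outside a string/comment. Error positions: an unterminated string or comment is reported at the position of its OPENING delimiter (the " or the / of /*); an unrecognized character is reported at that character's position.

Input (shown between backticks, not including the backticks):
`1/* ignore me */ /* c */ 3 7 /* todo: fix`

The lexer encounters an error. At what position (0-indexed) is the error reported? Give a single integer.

pos=0: emit NUM '1' (now at pos=1)
pos=1: enter COMMENT mode (saw '/*')
exit COMMENT mode (now at pos=16)
pos=17: enter COMMENT mode (saw '/*')
exit COMMENT mode (now at pos=24)
pos=25: emit NUM '3' (now at pos=26)
pos=27: emit NUM '7' (now at pos=28)
pos=29: enter COMMENT mode (saw '/*')
pos=29: ERROR — unterminated comment (reached EOF)

Answer: 29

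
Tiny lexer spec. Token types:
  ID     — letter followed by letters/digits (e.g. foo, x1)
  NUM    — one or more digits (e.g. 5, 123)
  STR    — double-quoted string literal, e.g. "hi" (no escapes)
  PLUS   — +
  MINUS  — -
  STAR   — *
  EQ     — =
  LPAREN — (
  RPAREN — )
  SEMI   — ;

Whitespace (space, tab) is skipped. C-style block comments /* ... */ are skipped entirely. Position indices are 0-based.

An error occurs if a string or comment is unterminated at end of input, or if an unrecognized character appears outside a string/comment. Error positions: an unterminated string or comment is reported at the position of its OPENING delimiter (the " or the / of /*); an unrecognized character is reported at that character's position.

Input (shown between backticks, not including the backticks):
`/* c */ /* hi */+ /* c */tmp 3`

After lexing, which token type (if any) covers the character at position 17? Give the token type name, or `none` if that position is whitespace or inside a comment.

pos=0: enter COMMENT mode (saw '/*')
exit COMMENT mode (now at pos=7)
pos=8: enter COMMENT mode (saw '/*')
exit COMMENT mode (now at pos=16)
pos=16: emit PLUS '+'
pos=18: enter COMMENT mode (saw '/*')
exit COMMENT mode (now at pos=25)
pos=25: emit ID 'tmp' (now at pos=28)
pos=29: emit NUM '3' (now at pos=30)
DONE. 3 tokens: [PLUS, ID, NUM]
Position 17: char is ' ' -> none

Answer: none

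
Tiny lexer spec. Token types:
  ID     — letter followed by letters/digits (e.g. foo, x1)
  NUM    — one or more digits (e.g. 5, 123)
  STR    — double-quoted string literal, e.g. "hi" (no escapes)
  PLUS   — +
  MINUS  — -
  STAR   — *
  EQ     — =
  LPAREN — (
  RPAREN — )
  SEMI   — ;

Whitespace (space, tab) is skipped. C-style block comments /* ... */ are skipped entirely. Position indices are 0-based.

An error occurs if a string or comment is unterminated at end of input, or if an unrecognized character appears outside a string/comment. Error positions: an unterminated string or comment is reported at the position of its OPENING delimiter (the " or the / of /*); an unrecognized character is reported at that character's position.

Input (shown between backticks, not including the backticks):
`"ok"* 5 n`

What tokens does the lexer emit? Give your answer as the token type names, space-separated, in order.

pos=0: enter STRING mode
pos=0: emit STR "ok" (now at pos=4)
pos=4: emit STAR '*'
pos=6: emit NUM '5' (now at pos=7)
pos=8: emit ID 'n' (now at pos=9)
DONE. 4 tokens: [STR, STAR, NUM, ID]

Answer: STR STAR NUM ID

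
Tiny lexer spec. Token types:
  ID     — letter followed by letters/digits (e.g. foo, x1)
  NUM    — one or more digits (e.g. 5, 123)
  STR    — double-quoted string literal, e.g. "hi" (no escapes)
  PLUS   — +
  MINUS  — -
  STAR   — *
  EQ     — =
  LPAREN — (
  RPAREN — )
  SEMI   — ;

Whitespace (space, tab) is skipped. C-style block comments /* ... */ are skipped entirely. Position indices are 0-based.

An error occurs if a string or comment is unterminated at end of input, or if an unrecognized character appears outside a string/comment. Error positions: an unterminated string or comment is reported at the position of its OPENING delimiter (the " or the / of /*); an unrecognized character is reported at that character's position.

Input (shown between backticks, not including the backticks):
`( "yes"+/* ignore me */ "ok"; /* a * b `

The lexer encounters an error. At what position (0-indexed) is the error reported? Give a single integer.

pos=0: emit LPAREN '('
pos=2: enter STRING mode
pos=2: emit STR "yes" (now at pos=7)
pos=7: emit PLUS '+'
pos=8: enter COMMENT mode (saw '/*')
exit COMMENT mode (now at pos=23)
pos=24: enter STRING mode
pos=24: emit STR "ok" (now at pos=28)
pos=28: emit SEMI ';'
pos=30: enter COMMENT mode (saw '/*')
pos=30: ERROR — unterminated comment (reached EOF)

Answer: 30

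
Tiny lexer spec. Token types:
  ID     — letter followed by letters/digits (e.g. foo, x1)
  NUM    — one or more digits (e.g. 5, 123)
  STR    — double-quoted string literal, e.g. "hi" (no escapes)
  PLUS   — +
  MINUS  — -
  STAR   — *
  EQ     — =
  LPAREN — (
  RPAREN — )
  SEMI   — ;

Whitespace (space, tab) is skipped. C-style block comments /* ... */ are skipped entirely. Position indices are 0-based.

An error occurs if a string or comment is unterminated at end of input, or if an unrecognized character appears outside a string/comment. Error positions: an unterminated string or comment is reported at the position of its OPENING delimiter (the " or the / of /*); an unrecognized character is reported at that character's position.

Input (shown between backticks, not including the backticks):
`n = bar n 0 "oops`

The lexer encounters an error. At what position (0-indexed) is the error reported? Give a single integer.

pos=0: emit ID 'n' (now at pos=1)
pos=2: emit EQ '='
pos=4: emit ID 'bar' (now at pos=7)
pos=8: emit ID 'n' (now at pos=9)
pos=10: emit NUM '0' (now at pos=11)
pos=12: enter STRING mode
pos=12: ERROR — unterminated string

Answer: 12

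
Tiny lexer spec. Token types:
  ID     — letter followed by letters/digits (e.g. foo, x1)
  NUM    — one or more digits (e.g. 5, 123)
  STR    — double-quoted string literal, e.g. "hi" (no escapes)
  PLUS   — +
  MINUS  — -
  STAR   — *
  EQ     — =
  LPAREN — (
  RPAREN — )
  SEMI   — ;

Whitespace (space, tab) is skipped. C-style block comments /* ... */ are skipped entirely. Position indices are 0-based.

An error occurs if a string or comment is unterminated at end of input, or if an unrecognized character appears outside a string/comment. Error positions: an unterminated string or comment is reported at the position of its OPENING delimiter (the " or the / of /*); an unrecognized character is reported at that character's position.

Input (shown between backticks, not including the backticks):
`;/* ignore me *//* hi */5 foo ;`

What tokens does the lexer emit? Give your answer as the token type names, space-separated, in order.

Answer: SEMI NUM ID SEMI

Derivation:
pos=0: emit SEMI ';'
pos=1: enter COMMENT mode (saw '/*')
exit COMMENT mode (now at pos=16)
pos=16: enter COMMENT mode (saw '/*')
exit COMMENT mode (now at pos=24)
pos=24: emit NUM '5' (now at pos=25)
pos=26: emit ID 'foo' (now at pos=29)
pos=30: emit SEMI ';'
DONE. 4 tokens: [SEMI, NUM, ID, SEMI]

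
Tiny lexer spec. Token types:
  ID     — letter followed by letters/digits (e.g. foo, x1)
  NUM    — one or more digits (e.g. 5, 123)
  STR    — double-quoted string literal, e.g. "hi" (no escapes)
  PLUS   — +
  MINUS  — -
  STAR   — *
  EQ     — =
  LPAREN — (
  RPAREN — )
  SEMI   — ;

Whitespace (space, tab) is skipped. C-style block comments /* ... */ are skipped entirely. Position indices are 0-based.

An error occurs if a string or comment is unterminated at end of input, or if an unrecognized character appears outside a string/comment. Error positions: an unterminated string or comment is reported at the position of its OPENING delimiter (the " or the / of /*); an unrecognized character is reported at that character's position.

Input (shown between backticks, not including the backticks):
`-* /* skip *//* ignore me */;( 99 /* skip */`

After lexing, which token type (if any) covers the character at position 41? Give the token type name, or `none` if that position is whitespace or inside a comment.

Answer: none

Derivation:
pos=0: emit MINUS '-'
pos=1: emit STAR '*'
pos=3: enter COMMENT mode (saw '/*')
exit COMMENT mode (now at pos=13)
pos=13: enter COMMENT mode (saw '/*')
exit COMMENT mode (now at pos=28)
pos=28: emit SEMI ';'
pos=29: emit LPAREN '('
pos=31: emit NUM '99' (now at pos=33)
pos=34: enter COMMENT mode (saw '/*')
exit COMMENT mode (now at pos=44)
DONE. 5 tokens: [MINUS, STAR, SEMI, LPAREN, NUM]
Position 41: char is ' ' -> none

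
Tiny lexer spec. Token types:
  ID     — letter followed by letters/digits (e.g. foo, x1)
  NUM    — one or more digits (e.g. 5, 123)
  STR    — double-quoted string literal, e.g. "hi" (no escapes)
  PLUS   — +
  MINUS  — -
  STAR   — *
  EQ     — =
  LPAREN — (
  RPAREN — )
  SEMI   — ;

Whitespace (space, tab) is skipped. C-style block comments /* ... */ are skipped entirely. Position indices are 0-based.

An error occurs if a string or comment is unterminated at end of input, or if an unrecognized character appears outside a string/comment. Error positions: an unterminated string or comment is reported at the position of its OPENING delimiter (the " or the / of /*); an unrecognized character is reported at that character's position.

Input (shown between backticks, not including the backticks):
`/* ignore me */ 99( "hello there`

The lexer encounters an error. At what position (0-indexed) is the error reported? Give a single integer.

Answer: 20

Derivation:
pos=0: enter COMMENT mode (saw '/*')
exit COMMENT mode (now at pos=15)
pos=16: emit NUM '99' (now at pos=18)
pos=18: emit LPAREN '('
pos=20: enter STRING mode
pos=20: ERROR — unterminated string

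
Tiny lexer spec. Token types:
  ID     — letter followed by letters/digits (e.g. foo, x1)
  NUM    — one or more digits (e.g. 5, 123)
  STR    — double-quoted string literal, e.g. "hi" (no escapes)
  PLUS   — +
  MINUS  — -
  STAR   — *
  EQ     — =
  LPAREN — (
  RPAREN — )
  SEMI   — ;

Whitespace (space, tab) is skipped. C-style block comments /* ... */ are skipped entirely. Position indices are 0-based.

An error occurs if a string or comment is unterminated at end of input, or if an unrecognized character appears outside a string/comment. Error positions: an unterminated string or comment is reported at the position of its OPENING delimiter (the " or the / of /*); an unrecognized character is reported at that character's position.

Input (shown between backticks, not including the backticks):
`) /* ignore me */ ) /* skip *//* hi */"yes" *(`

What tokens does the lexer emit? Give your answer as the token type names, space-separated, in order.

pos=0: emit RPAREN ')'
pos=2: enter COMMENT mode (saw '/*')
exit COMMENT mode (now at pos=17)
pos=18: emit RPAREN ')'
pos=20: enter COMMENT mode (saw '/*')
exit COMMENT mode (now at pos=30)
pos=30: enter COMMENT mode (saw '/*')
exit COMMENT mode (now at pos=38)
pos=38: enter STRING mode
pos=38: emit STR "yes" (now at pos=43)
pos=44: emit STAR '*'
pos=45: emit LPAREN '('
DONE. 5 tokens: [RPAREN, RPAREN, STR, STAR, LPAREN]

Answer: RPAREN RPAREN STR STAR LPAREN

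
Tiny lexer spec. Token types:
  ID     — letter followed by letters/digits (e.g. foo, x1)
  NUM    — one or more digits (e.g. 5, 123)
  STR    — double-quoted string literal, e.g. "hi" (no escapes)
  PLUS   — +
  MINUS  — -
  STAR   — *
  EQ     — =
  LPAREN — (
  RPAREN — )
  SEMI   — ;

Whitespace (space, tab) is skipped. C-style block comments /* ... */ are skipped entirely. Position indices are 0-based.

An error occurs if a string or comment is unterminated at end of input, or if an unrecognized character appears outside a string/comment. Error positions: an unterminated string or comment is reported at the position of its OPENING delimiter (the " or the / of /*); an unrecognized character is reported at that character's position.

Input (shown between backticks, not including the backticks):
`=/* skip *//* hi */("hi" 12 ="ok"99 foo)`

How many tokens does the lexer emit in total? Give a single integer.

pos=0: emit EQ '='
pos=1: enter COMMENT mode (saw '/*')
exit COMMENT mode (now at pos=11)
pos=11: enter COMMENT mode (saw '/*')
exit COMMENT mode (now at pos=19)
pos=19: emit LPAREN '('
pos=20: enter STRING mode
pos=20: emit STR "hi" (now at pos=24)
pos=25: emit NUM '12' (now at pos=27)
pos=28: emit EQ '='
pos=29: enter STRING mode
pos=29: emit STR "ok" (now at pos=33)
pos=33: emit NUM '99' (now at pos=35)
pos=36: emit ID 'foo' (now at pos=39)
pos=39: emit RPAREN ')'
DONE. 9 tokens: [EQ, LPAREN, STR, NUM, EQ, STR, NUM, ID, RPAREN]

Answer: 9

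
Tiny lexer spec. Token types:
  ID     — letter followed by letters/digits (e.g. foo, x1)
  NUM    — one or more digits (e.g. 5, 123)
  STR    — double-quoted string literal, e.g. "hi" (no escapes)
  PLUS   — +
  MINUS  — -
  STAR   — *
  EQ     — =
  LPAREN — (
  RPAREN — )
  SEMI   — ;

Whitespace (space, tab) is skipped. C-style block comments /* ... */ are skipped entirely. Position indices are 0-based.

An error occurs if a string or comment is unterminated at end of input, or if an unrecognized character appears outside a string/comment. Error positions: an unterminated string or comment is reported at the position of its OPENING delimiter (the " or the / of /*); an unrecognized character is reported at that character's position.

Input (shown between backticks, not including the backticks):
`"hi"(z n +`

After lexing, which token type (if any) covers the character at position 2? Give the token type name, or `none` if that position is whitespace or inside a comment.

Answer: STR

Derivation:
pos=0: enter STRING mode
pos=0: emit STR "hi" (now at pos=4)
pos=4: emit LPAREN '('
pos=5: emit ID 'z' (now at pos=6)
pos=7: emit ID 'n' (now at pos=8)
pos=9: emit PLUS '+'
DONE. 5 tokens: [STR, LPAREN, ID, ID, PLUS]
Position 2: char is 'i' -> STR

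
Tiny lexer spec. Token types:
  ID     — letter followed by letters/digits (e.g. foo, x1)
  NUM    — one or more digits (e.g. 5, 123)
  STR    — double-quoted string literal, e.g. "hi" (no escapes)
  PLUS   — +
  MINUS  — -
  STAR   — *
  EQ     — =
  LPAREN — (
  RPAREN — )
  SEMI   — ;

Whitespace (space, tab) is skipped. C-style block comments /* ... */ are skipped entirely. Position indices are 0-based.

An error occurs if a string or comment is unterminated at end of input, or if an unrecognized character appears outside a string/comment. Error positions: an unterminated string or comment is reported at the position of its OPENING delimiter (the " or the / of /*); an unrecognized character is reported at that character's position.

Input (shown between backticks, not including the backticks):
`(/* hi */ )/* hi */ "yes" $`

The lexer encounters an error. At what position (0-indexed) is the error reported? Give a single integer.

pos=0: emit LPAREN '('
pos=1: enter COMMENT mode (saw '/*')
exit COMMENT mode (now at pos=9)
pos=10: emit RPAREN ')'
pos=11: enter COMMENT mode (saw '/*')
exit COMMENT mode (now at pos=19)
pos=20: enter STRING mode
pos=20: emit STR "yes" (now at pos=25)
pos=26: ERROR — unrecognized char '$'

Answer: 26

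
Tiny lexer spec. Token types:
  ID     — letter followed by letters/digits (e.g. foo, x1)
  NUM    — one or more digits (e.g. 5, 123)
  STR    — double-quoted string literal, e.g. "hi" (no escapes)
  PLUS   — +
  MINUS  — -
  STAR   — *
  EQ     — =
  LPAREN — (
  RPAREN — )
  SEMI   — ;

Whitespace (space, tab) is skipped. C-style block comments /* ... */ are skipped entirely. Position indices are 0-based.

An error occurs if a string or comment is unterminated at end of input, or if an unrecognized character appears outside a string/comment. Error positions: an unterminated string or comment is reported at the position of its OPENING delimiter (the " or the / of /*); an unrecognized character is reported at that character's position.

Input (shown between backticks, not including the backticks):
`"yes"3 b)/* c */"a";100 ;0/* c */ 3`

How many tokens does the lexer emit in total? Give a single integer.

pos=0: enter STRING mode
pos=0: emit STR "yes" (now at pos=5)
pos=5: emit NUM '3' (now at pos=6)
pos=7: emit ID 'b' (now at pos=8)
pos=8: emit RPAREN ')'
pos=9: enter COMMENT mode (saw '/*')
exit COMMENT mode (now at pos=16)
pos=16: enter STRING mode
pos=16: emit STR "a" (now at pos=19)
pos=19: emit SEMI ';'
pos=20: emit NUM '100' (now at pos=23)
pos=24: emit SEMI ';'
pos=25: emit NUM '0' (now at pos=26)
pos=26: enter COMMENT mode (saw '/*')
exit COMMENT mode (now at pos=33)
pos=34: emit NUM '3' (now at pos=35)
DONE. 10 tokens: [STR, NUM, ID, RPAREN, STR, SEMI, NUM, SEMI, NUM, NUM]

Answer: 10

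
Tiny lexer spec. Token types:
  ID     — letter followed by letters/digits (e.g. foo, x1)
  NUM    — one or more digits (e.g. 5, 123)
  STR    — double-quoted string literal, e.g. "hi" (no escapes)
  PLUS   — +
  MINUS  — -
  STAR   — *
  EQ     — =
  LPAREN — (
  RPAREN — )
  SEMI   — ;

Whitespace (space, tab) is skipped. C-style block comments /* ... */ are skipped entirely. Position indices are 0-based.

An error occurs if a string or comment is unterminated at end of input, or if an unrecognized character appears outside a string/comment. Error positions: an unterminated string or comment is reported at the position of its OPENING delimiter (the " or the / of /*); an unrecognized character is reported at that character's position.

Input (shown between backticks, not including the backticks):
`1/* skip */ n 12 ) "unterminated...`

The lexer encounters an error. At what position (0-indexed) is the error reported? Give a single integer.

Answer: 19

Derivation:
pos=0: emit NUM '1' (now at pos=1)
pos=1: enter COMMENT mode (saw '/*')
exit COMMENT mode (now at pos=11)
pos=12: emit ID 'n' (now at pos=13)
pos=14: emit NUM '12' (now at pos=16)
pos=17: emit RPAREN ')'
pos=19: enter STRING mode
pos=19: ERROR — unterminated string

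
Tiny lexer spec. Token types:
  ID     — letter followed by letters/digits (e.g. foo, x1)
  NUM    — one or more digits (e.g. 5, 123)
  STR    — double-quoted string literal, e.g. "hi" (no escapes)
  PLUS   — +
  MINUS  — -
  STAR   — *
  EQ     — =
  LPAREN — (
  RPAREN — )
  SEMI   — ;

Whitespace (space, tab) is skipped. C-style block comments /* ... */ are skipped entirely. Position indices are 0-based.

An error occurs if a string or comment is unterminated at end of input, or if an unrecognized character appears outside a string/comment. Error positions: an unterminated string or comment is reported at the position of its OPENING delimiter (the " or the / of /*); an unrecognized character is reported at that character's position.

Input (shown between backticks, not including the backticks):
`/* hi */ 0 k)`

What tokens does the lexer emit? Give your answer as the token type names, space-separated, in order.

pos=0: enter COMMENT mode (saw '/*')
exit COMMENT mode (now at pos=8)
pos=9: emit NUM '0' (now at pos=10)
pos=11: emit ID 'k' (now at pos=12)
pos=12: emit RPAREN ')'
DONE. 3 tokens: [NUM, ID, RPAREN]

Answer: NUM ID RPAREN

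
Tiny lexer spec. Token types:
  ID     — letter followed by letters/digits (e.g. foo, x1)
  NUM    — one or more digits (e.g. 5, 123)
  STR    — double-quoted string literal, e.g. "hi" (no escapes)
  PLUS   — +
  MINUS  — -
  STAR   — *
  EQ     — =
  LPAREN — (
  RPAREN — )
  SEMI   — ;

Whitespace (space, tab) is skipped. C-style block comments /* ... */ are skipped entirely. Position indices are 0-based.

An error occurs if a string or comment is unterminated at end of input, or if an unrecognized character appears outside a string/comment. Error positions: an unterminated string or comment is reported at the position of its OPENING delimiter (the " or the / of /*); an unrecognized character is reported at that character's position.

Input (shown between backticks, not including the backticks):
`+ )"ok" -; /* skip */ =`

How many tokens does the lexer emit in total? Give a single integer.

pos=0: emit PLUS '+'
pos=2: emit RPAREN ')'
pos=3: enter STRING mode
pos=3: emit STR "ok" (now at pos=7)
pos=8: emit MINUS '-'
pos=9: emit SEMI ';'
pos=11: enter COMMENT mode (saw '/*')
exit COMMENT mode (now at pos=21)
pos=22: emit EQ '='
DONE. 6 tokens: [PLUS, RPAREN, STR, MINUS, SEMI, EQ]

Answer: 6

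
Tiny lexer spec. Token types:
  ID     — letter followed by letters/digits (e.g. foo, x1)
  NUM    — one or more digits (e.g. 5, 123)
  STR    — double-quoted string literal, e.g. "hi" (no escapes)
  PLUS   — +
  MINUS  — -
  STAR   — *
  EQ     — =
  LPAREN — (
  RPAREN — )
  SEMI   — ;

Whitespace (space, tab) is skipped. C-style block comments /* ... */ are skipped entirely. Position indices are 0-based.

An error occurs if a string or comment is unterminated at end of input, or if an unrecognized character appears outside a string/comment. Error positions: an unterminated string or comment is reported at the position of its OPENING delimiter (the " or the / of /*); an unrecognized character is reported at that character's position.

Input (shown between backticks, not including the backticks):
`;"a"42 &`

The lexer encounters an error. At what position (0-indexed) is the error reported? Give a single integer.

Answer: 7

Derivation:
pos=0: emit SEMI ';'
pos=1: enter STRING mode
pos=1: emit STR "a" (now at pos=4)
pos=4: emit NUM '42' (now at pos=6)
pos=7: ERROR — unrecognized char '&'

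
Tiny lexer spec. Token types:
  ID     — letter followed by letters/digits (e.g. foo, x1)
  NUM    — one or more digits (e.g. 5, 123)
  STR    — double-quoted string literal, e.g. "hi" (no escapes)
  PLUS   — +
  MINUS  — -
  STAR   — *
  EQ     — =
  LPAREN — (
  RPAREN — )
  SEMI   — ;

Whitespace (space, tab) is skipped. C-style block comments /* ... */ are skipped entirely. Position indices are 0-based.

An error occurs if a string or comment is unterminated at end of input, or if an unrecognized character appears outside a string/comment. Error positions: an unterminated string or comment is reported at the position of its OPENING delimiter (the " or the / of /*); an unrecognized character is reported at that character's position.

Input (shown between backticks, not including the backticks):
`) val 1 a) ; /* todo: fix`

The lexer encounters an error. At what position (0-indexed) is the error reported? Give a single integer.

Answer: 13

Derivation:
pos=0: emit RPAREN ')'
pos=2: emit ID 'val' (now at pos=5)
pos=6: emit NUM '1' (now at pos=7)
pos=8: emit ID 'a' (now at pos=9)
pos=9: emit RPAREN ')'
pos=11: emit SEMI ';'
pos=13: enter COMMENT mode (saw '/*')
pos=13: ERROR — unterminated comment (reached EOF)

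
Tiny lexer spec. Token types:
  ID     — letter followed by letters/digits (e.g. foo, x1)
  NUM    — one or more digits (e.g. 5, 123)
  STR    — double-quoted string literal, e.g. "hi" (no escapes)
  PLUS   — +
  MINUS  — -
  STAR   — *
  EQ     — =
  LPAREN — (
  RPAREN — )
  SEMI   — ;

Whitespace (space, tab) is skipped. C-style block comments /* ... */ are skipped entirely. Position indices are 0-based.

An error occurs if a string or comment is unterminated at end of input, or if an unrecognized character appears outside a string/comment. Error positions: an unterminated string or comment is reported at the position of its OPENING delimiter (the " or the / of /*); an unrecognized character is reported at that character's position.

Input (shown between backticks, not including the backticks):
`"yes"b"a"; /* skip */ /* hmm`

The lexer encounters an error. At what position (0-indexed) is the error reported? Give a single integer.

pos=0: enter STRING mode
pos=0: emit STR "yes" (now at pos=5)
pos=5: emit ID 'b' (now at pos=6)
pos=6: enter STRING mode
pos=6: emit STR "a" (now at pos=9)
pos=9: emit SEMI ';'
pos=11: enter COMMENT mode (saw '/*')
exit COMMENT mode (now at pos=21)
pos=22: enter COMMENT mode (saw '/*')
pos=22: ERROR — unterminated comment (reached EOF)

Answer: 22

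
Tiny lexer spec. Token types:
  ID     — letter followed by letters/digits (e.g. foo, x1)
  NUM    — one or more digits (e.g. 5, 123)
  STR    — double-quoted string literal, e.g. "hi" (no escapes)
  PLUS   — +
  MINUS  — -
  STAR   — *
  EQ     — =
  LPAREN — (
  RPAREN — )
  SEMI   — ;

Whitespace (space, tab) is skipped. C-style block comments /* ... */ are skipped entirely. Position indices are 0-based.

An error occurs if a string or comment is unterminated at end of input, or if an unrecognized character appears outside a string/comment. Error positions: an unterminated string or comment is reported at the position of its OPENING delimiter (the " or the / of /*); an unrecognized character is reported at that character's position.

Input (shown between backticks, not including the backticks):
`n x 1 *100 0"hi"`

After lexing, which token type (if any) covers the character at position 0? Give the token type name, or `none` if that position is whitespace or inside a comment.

pos=0: emit ID 'n' (now at pos=1)
pos=2: emit ID 'x' (now at pos=3)
pos=4: emit NUM '1' (now at pos=5)
pos=6: emit STAR '*'
pos=7: emit NUM '100' (now at pos=10)
pos=11: emit NUM '0' (now at pos=12)
pos=12: enter STRING mode
pos=12: emit STR "hi" (now at pos=16)
DONE. 7 tokens: [ID, ID, NUM, STAR, NUM, NUM, STR]
Position 0: char is 'n' -> ID

Answer: ID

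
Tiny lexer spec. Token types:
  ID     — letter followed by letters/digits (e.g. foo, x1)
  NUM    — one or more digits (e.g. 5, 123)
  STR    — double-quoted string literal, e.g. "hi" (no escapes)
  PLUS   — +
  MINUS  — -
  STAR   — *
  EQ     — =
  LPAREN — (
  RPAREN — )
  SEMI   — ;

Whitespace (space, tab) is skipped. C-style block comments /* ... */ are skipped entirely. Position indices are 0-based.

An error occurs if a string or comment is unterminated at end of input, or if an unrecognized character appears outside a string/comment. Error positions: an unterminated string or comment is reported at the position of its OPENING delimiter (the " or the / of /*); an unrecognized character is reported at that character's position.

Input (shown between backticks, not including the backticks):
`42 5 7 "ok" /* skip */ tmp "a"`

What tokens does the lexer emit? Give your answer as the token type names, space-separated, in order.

Answer: NUM NUM NUM STR ID STR

Derivation:
pos=0: emit NUM '42' (now at pos=2)
pos=3: emit NUM '5' (now at pos=4)
pos=5: emit NUM '7' (now at pos=6)
pos=7: enter STRING mode
pos=7: emit STR "ok" (now at pos=11)
pos=12: enter COMMENT mode (saw '/*')
exit COMMENT mode (now at pos=22)
pos=23: emit ID 'tmp' (now at pos=26)
pos=27: enter STRING mode
pos=27: emit STR "a" (now at pos=30)
DONE. 6 tokens: [NUM, NUM, NUM, STR, ID, STR]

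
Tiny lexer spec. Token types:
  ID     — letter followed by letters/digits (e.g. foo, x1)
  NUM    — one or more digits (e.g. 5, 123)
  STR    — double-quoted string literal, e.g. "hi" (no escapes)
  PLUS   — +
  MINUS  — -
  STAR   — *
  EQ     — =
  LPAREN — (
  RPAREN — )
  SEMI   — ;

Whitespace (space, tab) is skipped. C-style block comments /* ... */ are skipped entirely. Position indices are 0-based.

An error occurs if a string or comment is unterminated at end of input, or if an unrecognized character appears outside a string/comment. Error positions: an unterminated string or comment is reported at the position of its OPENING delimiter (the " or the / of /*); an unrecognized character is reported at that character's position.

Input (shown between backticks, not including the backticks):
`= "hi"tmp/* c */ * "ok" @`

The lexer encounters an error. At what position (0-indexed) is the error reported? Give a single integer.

pos=0: emit EQ '='
pos=2: enter STRING mode
pos=2: emit STR "hi" (now at pos=6)
pos=6: emit ID 'tmp' (now at pos=9)
pos=9: enter COMMENT mode (saw '/*')
exit COMMENT mode (now at pos=16)
pos=17: emit STAR '*'
pos=19: enter STRING mode
pos=19: emit STR "ok" (now at pos=23)
pos=24: ERROR — unrecognized char '@'

Answer: 24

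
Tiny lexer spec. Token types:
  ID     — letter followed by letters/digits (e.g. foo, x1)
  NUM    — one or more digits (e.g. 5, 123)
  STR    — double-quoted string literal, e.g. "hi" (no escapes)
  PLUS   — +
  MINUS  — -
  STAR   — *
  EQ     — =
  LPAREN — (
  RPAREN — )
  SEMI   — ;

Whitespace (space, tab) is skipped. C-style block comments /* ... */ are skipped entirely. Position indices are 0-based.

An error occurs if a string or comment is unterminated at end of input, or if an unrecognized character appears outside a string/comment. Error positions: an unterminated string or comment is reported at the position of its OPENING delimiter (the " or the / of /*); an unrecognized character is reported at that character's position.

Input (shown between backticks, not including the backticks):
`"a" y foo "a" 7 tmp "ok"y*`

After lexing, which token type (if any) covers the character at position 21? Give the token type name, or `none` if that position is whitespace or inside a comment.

Answer: STR

Derivation:
pos=0: enter STRING mode
pos=0: emit STR "a" (now at pos=3)
pos=4: emit ID 'y' (now at pos=5)
pos=6: emit ID 'foo' (now at pos=9)
pos=10: enter STRING mode
pos=10: emit STR "a" (now at pos=13)
pos=14: emit NUM '7' (now at pos=15)
pos=16: emit ID 'tmp' (now at pos=19)
pos=20: enter STRING mode
pos=20: emit STR "ok" (now at pos=24)
pos=24: emit ID 'y' (now at pos=25)
pos=25: emit STAR '*'
DONE. 9 tokens: [STR, ID, ID, STR, NUM, ID, STR, ID, STAR]
Position 21: char is 'o' -> STR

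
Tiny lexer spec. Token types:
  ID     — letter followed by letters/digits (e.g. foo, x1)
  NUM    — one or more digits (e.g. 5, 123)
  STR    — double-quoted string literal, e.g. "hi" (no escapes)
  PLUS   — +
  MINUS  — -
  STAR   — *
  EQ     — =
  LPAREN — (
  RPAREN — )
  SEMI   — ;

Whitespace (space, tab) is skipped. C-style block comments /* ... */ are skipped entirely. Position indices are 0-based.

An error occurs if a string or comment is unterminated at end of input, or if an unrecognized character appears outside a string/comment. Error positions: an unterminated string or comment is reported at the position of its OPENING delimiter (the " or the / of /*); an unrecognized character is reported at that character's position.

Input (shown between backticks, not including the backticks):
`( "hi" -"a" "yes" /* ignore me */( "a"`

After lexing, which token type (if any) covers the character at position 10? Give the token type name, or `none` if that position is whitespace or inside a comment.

Answer: STR

Derivation:
pos=0: emit LPAREN '('
pos=2: enter STRING mode
pos=2: emit STR "hi" (now at pos=6)
pos=7: emit MINUS '-'
pos=8: enter STRING mode
pos=8: emit STR "a" (now at pos=11)
pos=12: enter STRING mode
pos=12: emit STR "yes" (now at pos=17)
pos=18: enter COMMENT mode (saw '/*')
exit COMMENT mode (now at pos=33)
pos=33: emit LPAREN '('
pos=35: enter STRING mode
pos=35: emit STR "a" (now at pos=38)
DONE. 7 tokens: [LPAREN, STR, MINUS, STR, STR, LPAREN, STR]
Position 10: char is '"' -> STR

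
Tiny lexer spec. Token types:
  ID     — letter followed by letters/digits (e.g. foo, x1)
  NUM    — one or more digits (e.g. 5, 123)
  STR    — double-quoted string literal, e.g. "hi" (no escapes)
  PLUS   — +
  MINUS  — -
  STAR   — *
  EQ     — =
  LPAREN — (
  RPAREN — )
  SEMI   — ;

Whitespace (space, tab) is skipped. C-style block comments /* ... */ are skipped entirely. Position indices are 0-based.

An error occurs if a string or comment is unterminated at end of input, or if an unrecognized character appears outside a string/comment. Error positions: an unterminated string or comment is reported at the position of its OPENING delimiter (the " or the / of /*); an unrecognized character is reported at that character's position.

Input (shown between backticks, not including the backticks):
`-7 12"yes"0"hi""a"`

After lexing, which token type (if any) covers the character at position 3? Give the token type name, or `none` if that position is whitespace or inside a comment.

Answer: NUM

Derivation:
pos=0: emit MINUS '-'
pos=1: emit NUM '7' (now at pos=2)
pos=3: emit NUM '12' (now at pos=5)
pos=5: enter STRING mode
pos=5: emit STR "yes" (now at pos=10)
pos=10: emit NUM '0' (now at pos=11)
pos=11: enter STRING mode
pos=11: emit STR "hi" (now at pos=15)
pos=15: enter STRING mode
pos=15: emit STR "a" (now at pos=18)
DONE. 7 tokens: [MINUS, NUM, NUM, STR, NUM, STR, STR]
Position 3: char is '1' -> NUM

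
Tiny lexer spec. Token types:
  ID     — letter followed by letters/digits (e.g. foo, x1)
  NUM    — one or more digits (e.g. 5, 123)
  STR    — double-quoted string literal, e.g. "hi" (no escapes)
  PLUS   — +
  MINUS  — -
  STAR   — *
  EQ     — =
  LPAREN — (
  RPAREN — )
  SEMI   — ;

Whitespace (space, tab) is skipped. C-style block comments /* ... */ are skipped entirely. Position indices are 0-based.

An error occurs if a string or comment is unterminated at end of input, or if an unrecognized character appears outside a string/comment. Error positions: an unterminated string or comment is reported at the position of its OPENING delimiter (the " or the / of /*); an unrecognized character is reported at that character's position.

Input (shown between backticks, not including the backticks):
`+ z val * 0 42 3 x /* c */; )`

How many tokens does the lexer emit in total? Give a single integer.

Answer: 10

Derivation:
pos=0: emit PLUS '+'
pos=2: emit ID 'z' (now at pos=3)
pos=4: emit ID 'val' (now at pos=7)
pos=8: emit STAR '*'
pos=10: emit NUM '0' (now at pos=11)
pos=12: emit NUM '42' (now at pos=14)
pos=15: emit NUM '3' (now at pos=16)
pos=17: emit ID 'x' (now at pos=18)
pos=19: enter COMMENT mode (saw '/*')
exit COMMENT mode (now at pos=26)
pos=26: emit SEMI ';'
pos=28: emit RPAREN ')'
DONE. 10 tokens: [PLUS, ID, ID, STAR, NUM, NUM, NUM, ID, SEMI, RPAREN]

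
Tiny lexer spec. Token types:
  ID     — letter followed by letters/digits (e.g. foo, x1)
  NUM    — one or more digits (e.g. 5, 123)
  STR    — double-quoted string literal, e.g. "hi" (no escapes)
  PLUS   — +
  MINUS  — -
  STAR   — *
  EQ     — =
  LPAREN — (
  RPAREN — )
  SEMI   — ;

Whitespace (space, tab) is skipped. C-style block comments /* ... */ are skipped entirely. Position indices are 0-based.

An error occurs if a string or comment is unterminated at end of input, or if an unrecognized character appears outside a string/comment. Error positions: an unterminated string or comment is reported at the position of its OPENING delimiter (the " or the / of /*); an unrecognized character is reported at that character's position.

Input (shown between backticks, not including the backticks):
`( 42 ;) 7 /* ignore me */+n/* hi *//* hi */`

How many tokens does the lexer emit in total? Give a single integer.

pos=0: emit LPAREN '('
pos=2: emit NUM '42' (now at pos=4)
pos=5: emit SEMI ';'
pos=6: emit RPAREN ')'
pos=8: emit NUM '7' (now at pos=9)
pos=10: enter COMMENT mode (saw '/*')
exit COMMENT mode (now at pos=25)
pos=25: emit PLUS '+'
pos=26: emit ID 'n' (now at pos=27)
pos=27: enter COMMENT mode (saw '/*')
exit COMMENT mode (now at pos=35)
pos=35: enter COMMENT mode (saw '/*')
exit COMMENT mode (now at pos=43)
DONE. 7 tokens: [LPAREN, NUM, SEMI, RPAREN, NUM, PLUS, ID]

Answer: 7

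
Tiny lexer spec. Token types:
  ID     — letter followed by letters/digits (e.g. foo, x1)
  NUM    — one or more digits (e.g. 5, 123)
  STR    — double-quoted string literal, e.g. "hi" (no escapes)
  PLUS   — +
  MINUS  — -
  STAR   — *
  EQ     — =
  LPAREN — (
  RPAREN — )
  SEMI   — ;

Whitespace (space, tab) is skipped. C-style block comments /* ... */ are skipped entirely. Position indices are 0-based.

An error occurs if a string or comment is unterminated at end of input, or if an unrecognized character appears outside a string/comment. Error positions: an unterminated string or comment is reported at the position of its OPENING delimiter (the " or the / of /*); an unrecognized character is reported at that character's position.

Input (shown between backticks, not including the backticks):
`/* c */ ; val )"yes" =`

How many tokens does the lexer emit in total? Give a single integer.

pos=0: enter COMMENT mode (saw '/*')
exit COMMENT mode (now at pos=7)
pos=8: emit SEMI ';'
pos=10: emit ID 'val' (now at pos=13)
pos=14: emit RPAREN ')'
pos=15: enter STRING mode
pos=15: emit STR "yes" (now at pos=20)
pos=21: emit EQ '='
DONE. 5 tokens: [SEMI, ID, RPAREN, STR, EQ]

Answer: 5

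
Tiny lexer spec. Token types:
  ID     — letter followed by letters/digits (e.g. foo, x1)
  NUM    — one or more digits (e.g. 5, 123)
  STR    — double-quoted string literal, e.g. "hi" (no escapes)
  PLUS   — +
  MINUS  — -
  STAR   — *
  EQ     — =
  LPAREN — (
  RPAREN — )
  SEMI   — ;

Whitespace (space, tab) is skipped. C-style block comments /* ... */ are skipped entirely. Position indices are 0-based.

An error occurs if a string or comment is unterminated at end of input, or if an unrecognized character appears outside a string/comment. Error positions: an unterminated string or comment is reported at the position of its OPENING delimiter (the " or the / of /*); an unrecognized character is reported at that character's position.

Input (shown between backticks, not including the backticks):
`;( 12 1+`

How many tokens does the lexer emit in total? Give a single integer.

pos=0: emit SEMI ';'
pos=1: emit LPAREN '('
pos=3: emit NUM '12' (now at pos=5)
pos=6: emit NUM '1' (now at pos=7)
pos=7: emit PLUS '+'
DONE. 5 tokens: [SEMI, LPAREN, NUM, NUM, PLUS]

Answer: 5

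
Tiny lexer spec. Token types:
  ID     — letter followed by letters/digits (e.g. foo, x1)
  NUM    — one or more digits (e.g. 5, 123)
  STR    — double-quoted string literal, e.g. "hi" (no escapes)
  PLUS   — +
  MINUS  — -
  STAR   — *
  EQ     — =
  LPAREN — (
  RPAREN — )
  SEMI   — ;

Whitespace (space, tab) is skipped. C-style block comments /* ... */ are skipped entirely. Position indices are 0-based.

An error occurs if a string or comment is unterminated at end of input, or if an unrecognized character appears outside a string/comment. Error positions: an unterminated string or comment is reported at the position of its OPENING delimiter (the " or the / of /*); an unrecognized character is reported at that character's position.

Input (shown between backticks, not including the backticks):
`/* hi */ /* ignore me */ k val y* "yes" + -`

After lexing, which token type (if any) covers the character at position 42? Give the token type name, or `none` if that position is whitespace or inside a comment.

pos=0: enter COMMENT mode (saw '/*')
exit COMMENT mode (now at pos=8)
pos=9: enter COMMENT mode (saw '/*')
exit COMMENT mode (now at pos=24)
pos=25: emit ID 'k' (now at pos=26)
pos=27: emit ID 'val' (now at pos=30)
pos=31: emit ID 'y' (now at pos=32)
pos=32: emit STAR '*'
pos=34: enter STRING mode
pos=34: emit STR "yes" (now at pos=39)
pos=40: emit PLUS '+'
pos=42: emit MINUS '-'
DONE. 7 tokens: [ID, ID, ID, STAR, STR, PLUS, MINUS]
Position 42: char is '-' -> MINUS

Answer: MINUS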